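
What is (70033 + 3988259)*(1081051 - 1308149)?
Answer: -921629996616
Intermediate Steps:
(70033 + 3988259)*(1081051 - 1308149) = 4058292*(-227098) = -921629996616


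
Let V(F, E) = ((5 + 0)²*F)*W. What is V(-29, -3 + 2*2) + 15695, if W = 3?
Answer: 13520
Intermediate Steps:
V(F, E) = 75*F (V(F, E) = ((5 + 0)²*F)*3 = (5²*F)*3 = (25*F)*3 = 75*F)
V(-29, -3 + 2*2) + 15695 = 75*(-29) + 15695 = -2175 + 15695 = 13520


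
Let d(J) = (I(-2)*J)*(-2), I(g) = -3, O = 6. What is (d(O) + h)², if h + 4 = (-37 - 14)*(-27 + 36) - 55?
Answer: 232324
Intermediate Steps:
d(J) = 6*J (d(J) = -3*J*(-2) = 6*J)
h = -518 (h = -4 + ((-37 - 14)*(-27 + 36) - 55) = -4 + (-51*9 - 55) = -4 + (-459 - 55) = -4 - 514 = -518)
(d(O) + h)² = (6*6 - 518)² = (36 - 518)² = (-482)² = 232324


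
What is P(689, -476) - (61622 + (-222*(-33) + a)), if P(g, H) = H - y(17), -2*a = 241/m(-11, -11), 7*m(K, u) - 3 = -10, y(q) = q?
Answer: -139123/2 ≈ -69562.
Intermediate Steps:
m(K, u) = -1 (m(K, u) = 3/7 + (⅐)*(-10) = 3/7 - 10/7 = -1)
a = 241/2 (a = -241/(2*(-1)) = -241*(-1)/2 = -½*(-241) = 241/2 ≈ 120.50)
P(g, H) = -17 + H (P(g, H) = H - 1*17 = H - 17 = -17 + H)
P(689, -476) - (61622 + (-222*(-33) + a)) = (-17 - 476) - (61622 + (-222*(-33) + 241/2)) = -493 - (61622 + (7326 + 241/2)) = -493 - (61622 + 14893/2) = -493 - 1*138137/2 = -493 - 138137/2 = -139123/2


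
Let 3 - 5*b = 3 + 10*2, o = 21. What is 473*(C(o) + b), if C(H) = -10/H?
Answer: -44462/21 ≈ -2117.2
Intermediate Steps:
C(H) = -10/H
b = -4 (b = ⅗ - (3 + 10*2)/5 = ⅗ - (3 + 20)/5 = ⅗ - ⅕*23 = ⅗ - 23/5 = -4)
473*(C(o) + b) = 473*(-10/21 - 4) = 473*(-94/21) = -44462/21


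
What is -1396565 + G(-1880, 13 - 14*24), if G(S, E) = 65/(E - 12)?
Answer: -93569868/67 ≈ -1.3966e+6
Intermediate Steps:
G(S, E) = 65/(-12 + E)
-1396565 + G(-1880, 13 - 14*24) = -1396565 + 65/(-12 + (13 - 14*24)) = -1396565 + 65/(-12 + (13 - 336)) = -1396565 + 65/(-12 - 323) = -1396565 + 65/(-335) = -1396565 + 65*(-1/335) = -1396565 - 13/67 = -93569868/67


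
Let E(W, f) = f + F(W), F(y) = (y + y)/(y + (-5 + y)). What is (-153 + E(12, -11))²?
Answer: 9560464/361 ≈ 26483.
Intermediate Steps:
F(y) = 2*y/(-5 + 2*y) (F(y) = (2*y)/(-5 + 2*y) = 2*y/(-5 + 2*y))
E(W, f) = f + 2*W/(-5 + 2*W)
(-153 + E(12, -11))² = (-153 + (2*12 - 11*(-5 + 2*12))/(-5 + 2*12))² = (-153 + (24 - 11*(-5 + 24))/(-5 + 24))² = (-153 + (24 - 11*19)/19)² = (-153 + (24 - 209)/19)² = (-153 + (1/19)*(-185))² = (-153 - 185/19)² = (-3092/19)² = 9560464/361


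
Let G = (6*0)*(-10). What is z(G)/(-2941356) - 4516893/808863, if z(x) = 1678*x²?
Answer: -1505631/269621 ≈ -5.5843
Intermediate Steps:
G = 0 (G = 0*(-10) = 0)
z(G)/(-2941356) - 4516893/808863 = (1678*0²)/(-2941356) - 4516893/808863 = (1678*0)*(-1/2941356) - 4516893*1/808863 = 0*(-1/2941356) - 1505631/269621 = 0 - 1505631/269621 = -1505631/269621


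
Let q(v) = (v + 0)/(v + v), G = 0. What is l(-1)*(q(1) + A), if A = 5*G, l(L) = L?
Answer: -1/2 ≈ -0.50000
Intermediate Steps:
q(v) = 1/2 (q(v) = v/((2*v)) = v*(1/(2*v)) = 1/2)
A = 0 (A = 5*0 = 0)
l(-1)*(q(1) + A) = -(1/2 + 0) = -1*1/2 = -1/2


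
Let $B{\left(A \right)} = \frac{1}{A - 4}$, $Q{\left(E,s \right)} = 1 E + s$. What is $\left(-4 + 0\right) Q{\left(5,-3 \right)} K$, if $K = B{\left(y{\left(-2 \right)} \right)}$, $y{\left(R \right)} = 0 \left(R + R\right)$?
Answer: $2$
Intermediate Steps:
$Q{\left(E,s \right)} = E + s$
$y{\left(R \right)} = 0$ ($y{\left(R \right)} = 0 \cdot 2 R = 0$)
$B{\left(A \right)} = \frac{1}{-4 + A}$
$K = - \frac{1}{4}$ ($K = \frac{1}{-4 + 0} = \frac{1}{-4} = - \frac{1}{4} \approx -0.25$)
$\left(-4 + 0\right) Q{\left(5,-3 \right)} K = \left(-4 + 0\right) \left(5 - 3\right) \left(- \frac{1}{4}\right) = \left(-4\right) 2 \left(- \frac{1}{4}\right) = \left(-8\right) \left(- \frac{1}{4}\right) = 2$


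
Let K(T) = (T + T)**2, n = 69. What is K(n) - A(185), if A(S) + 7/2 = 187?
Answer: 37721/2 ≈ 18861.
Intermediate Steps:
K(T) = 4*T**2 (K(T) = (2*T)**2 = 4*T**2)
A(S) = 367/2 (A(S) = -7/2 + 187 = 367/2)
K(n) - A(185) = 4*69**2 - 1*367/2 = 4*4761 - 367/2 = 19044 - 367/2 = 37721/2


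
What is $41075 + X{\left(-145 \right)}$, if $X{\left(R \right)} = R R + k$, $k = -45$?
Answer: $62055$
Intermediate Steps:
$X{\left(R \right)} = -45 + R^{2}$ ($X{\left(R \right)} = R R - 45 = R^{2} - 45 = -45 + R^{2}$)
$41075 + X{\left(-145 \right)} = 41075 - \left(45 - \left(-145\right)^{2}\right) = 41075 + \left(-45 + 21025\right) = 41075 + 20980 = 62055$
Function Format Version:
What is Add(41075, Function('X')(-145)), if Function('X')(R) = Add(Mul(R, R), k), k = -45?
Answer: 62055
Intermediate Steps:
Function('X')(R) = Add(-45, Pow(R, 2)) (Function('X')(R) = Add(Mul(R, R), -45) = Add(Pow(R, 2), -45) = Add(-45, Pow(R, 2)))
Add(41075, Function('X')(-145)) = Add(41075, Add(-45, Pow(-145, 2))) = Add(41075, Add(-45, 21025)) = Add(41075, 20980) = 62055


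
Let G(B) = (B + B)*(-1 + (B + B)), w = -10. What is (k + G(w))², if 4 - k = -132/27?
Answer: 14899600/81 ≈ 1.8395e+5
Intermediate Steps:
k = 80/9 (k = 4 - (-132)/27 = 4 - 1*(-44/9) = 4 + 44/9 = 80/9 ≈ 8.8889)
G(B) = 2*B*(-1 + 2*B) (G(B) = (2*B)*(-1 + 2*B) = 2*B*(-1 + 2*B))
(k + G(w))² = (80/9 + 2*(-10)*(-1 + 2*(-10)))² = (80/9 + 2*(-10)*(-1 - 20))² = (80/9 + 2*(-10)*(-21))² = (80/9 + 420)² = (3860/9)² = 14899600/81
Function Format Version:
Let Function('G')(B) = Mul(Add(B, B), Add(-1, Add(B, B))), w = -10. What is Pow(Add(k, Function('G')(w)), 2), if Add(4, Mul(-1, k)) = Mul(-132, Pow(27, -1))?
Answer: Rational(14899600, 81) ≈ 1.8395e+5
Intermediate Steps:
k = Rational(80, 9) (k = Add(4, Mul(-1, Mul(-132, Pow(27, -1)))) = Add(4, Mul(-1, Mul(-132, Rational(1, 27)))) = Add(4, Mul(-1, Rational(-44, 9))) = Add(4, Rational(44, 9)) = Rational(80, 9) ≈ 8.8889)
Function('G')(B) = Mul(2, B, Add(-1, Mul(2, B))) (Function('G')(B) = Mul(Mul(2, B), Add(-1, Mul(2, B))) = Mul(2, B, Add(-1, Mul(2, B))))
Pow(Add(k, Function('G')(w)), 2) = Pow(Add(Rational(80, 9), Mul(2, -10, Add(-1, Mul(2, -10)))), 2) = Pow(Add(Rational(80, 9), Mul(2, -10, Add(-1, -20))), 2) = Pow(Add(Rational(80, 9), Mul(2, -10, -21)), 2) = Pow(Add(Rational(80, 9), 420), 2) = Pow(Rational(3860, 9), 2) = Rational(14899600, 81)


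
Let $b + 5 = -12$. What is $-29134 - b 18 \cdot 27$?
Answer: $-20872$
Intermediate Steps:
$b = -17$ ($b = -5 - 12 = -17$)
$-29134 - b 18 \cdot 27 = -29134 - \left(-17\right) 18 \cdot 27 = -29134 - \left(-306\right) 27 = -29134 - -8262 = -29134 + 8262 = -20872$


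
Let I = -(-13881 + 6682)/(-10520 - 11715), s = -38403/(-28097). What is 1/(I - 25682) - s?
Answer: -21930522285802/16044692639493 ≈ -1.3668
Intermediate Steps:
s = 38403/28097 (s = -38403*(-1/28097) = 38403/28097 ≈ 1.3668)
I = -7199/22235 (I = -(-7199)/(-22235) = -(-7199)*(-1)/22235 = -1*7199/22235 = -7199/22235 ≈ -0.32377)
1/(I - 25682) - s = 1/(-7199/22235 - 25682) - 1*38403/28097 = 1/(-571046469/22235) - 38403/28097 = -22235/571046469 - 38403/28097 = -21930522285802/16044692639493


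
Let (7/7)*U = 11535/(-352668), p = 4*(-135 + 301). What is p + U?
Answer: 78053339/117556 ≈ 663.97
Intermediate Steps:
p = 664 (p = 4*166 = 664)
U = -3845/117556 (U = 11535/(-352668) = 11535*(-1/352668) = -3845/117556 ≈ -0.032708)
p + U = 664 - 3845/117556 = 78053339/117556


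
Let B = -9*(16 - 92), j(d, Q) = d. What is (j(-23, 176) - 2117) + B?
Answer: -1456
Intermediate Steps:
B = 684 (B = -9*(-76) = 684)
(j(-23, 176) - 2117) + B = (-23 - 2117) + 684 = -2140 + 684 = -1456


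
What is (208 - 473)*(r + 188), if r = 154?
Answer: -90630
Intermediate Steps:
(208 - 473)*(r + 188) = (208 - 473)*(154 + 188) = -265*342 = -90630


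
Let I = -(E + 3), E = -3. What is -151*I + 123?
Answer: 123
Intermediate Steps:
I = 0 (I = -(-3 + 3) = -1*0 = 0)
-151*I + 123 = -151*0 + 123 = 0 + 123 = 123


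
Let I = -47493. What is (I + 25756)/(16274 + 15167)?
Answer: -21737/31441 ≈ -0.69136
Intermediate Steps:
(I + 25756)/(16274 + 15167) = (-47493 + 25756)/(16274 + 15167) = -21737/31441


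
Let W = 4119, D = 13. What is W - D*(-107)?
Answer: 5510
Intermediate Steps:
W - D*(-107) = 4119 - 13*(-107) = 4119 - 1*(-1391) = 4119 + 1391 = 5510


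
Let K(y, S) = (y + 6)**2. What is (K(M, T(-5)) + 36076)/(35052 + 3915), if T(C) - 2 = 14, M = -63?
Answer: 39325/38967 ≈ 1.0092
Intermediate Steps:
T(C) = 16 (T(C) = 2 + 14 = 16)
K(y, S) = (6 + y)**2
(K(M, T(-5)) + 36076)/(35052 + 3915) = ((6 - 63)**2 + 36076)/(35052 + 3915) = ((-57)**2 + 36076)/38967 = (3249 + 36076)*(1/38967) = 39325*(1/38967) = 39325/38967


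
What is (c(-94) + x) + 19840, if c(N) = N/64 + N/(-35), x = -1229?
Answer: 20845683/1120 ≈ 18612.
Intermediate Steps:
c(N) = -29*N/2240 (c(N) = N*(1/64) + N*(-1/35) = N/64 - N/35 = -29*N/2240)
(c(-94) + x) + 19840 = (-29/2240*(-94) - 1229) + 19840 = (1363/1120 - 1229) + 19840 = -1375117/1120 + 19840 = 20845683/1120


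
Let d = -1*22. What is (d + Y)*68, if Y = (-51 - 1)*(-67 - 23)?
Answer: 316744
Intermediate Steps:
d = -22
Y = 4680 (Y = -52*(-90) = 4680)
(d + Y)*68 = (-22 + 4680)*68 = 4658*68 = 316744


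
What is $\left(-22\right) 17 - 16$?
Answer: $-390$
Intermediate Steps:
$\left(-22\right) 17 - 16 = -374 - 16 = -390$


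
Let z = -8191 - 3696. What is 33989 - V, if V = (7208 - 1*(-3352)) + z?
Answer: 35316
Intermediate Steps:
z = -11887
V = -1327 (V = (7208 - 1*(-3352)) - 11887 = (7208 + 3352) - 11887 = 10560 - 11887 = -1327)
33989 - V = 33989 - 1*(-1327) = 33989 + 1327 = 35316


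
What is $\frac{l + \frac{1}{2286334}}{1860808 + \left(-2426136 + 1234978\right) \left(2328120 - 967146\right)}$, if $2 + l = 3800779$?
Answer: $- \frac{8689845681519}{3706451969885190056} \approx -2.3445 \cdot 10^{-6}$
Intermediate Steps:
$l = 3800777$ ($l = -2 + 3800779 = 3800777$)
$\frac{l + \frac{1}{2286334}}{1860808 + \left(-2426136 + 1234978\right) \left(2328120 - 967146\right)} = \frac{3800777 + \frac{1}{2286334}}{1860808 + \left(-2426136 + 1234978\right) \left(2328120 - 967146\right)} = \frac{3800777 + \frac{1}{2286334}}{1860808 - 1621135067892} = \frac{8689845681519}{2286334 \left(1860808 - 1621135067892\right)} = \frac{8689845681519}{2286334 \left(-1621133207084\right)} = \frac{8689845681519}{2286334} \left(- \frac{1}{1621133207084}\right) = - \frac{8689845681519}{3706451969885190056}$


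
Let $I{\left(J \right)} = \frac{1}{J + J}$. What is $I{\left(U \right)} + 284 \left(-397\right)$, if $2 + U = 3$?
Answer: $- \frac{225495}{2} \approx -1.1275 \cdot 10^{5}$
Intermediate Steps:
$U = 1$ ($U = -2 + 3 = 1$)
$I{\left(J \right)} = \frac{1}{2 J}$
$I{\left(U \right)} + 284 \left(-397\right) = \frac{1}{2 \cdot 1} + 284 \left(-397\right) = \frac{1}{2} \cdot 1 - 112748 = \frac{1}{2} - 112748 = - \frac{225495}{2}$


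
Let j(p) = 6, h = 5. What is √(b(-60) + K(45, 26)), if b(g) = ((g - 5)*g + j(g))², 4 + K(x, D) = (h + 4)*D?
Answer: √15257066 ≈ 3906.0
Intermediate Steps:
K(x, D) = -4 + 9*D (K(x, D) = -4 + (5 + 4)*D = -4 + 9*D)
b(g) = (6 + g*(-5 + g))² (b(g) = ((g - 5)*g + 6)² = ((-5 + g)*g + 6)² = (g*(-5 + g) + 6)² = (6 + g*(-5 + g))²)
√(b(-60) + K(45, 26)) = √((6 + (-60)² - 5*(-60))² + (-4 + 9*26)) = √((6 + 3600 + 300)² + (-4 + 234)) = √(3906² + 230) = √(15256836 + 230) = √15257066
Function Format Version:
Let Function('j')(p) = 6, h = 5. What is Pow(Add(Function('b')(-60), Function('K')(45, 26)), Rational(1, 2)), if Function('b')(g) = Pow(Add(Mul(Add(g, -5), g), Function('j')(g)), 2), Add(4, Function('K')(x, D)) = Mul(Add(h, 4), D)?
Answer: Pow(15257066, Rational(1, 2)) ≈ 3906.0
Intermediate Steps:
Function('K')(x, D) = Add(-4, Mul(9, D)) (Function('K')(x, D) = Add(-4, Mul(Add(5, 4), D)) = Add(-4, Mul(9, D)))
Function('b')(g) = Pow(Add(6, Mul(g, Add(-5, g))), 2) (Function('b')(g) = Pow(Add(Mul(Add(g, -5), g), 6), 2) = Pow(Add(Mul(Add(-5, g), g), 6), 2) = Pow(Add(Mul(g, Add(-5, g)), 6), 2) = Pow(Add(6, Mul(g, Add(-5, g))), 2))
Pow(Add(Function('b')(-60), Function('K')(45, 26)), Rational(1, 2)) = Pow(Add(Pow(Add(6, Pow(-60, 2), Mul(-5, -60)), 2), Add(-4, Mul(9, 26))), Rational(1, 2)) = Pow(Add(Pow(Add(6, 3600, 300), 2), Add(-4, 234)), Rational(1, 2)) = Pow(Add(Pow(3906, 2), 230), Rational(1, 2)) = Pow(Add(15256836, 230), Rational(1, 2)) = Pow(15257066, Rational(1, 2))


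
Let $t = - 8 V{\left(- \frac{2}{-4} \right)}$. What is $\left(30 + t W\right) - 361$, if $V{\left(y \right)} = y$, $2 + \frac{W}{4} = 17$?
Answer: $-571$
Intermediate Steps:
$W = 60$ ($W = -8 + 4 \cdot 17 = -8 + 68 = 60$)
$t = -4$ ($t = - 8 \left(- \frac{2}{-4}\right) = - 8 \left(\left(-2\right) \left(- \frac{1}{4}\right)\right) = \left(-8\right) \frac{1}{2} = -4$)
$\left(30 + t W\right) - 361 = \left(30 - 240\right) - 361 = -210 - 361 = -571$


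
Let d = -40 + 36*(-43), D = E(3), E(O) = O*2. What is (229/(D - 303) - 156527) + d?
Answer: -46960384/297 ≈ -1.5812e+5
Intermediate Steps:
E(O) = 2*O
D = 6 (D = 2*3 = 6)
d = -1588 (d = -40 - 1548 = -1588)
(229/(D - 303) - 156527) + d = (229/(6 - 303) - 156527) - 1588 = (229/(-297) - 156527) - 1588 = (229*(-1/297) - 156527) - 1588 = (-229/297 - 156527) - 1588 = -46488748/297 - 1588 = -46960384/297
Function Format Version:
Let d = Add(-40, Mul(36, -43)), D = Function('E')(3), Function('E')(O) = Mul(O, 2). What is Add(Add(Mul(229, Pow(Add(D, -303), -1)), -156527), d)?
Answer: Rational(-46960384, 297) ≈ -1.5812e+5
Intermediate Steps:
Function('E')(O) = Mul(2, O)
D = 6 (D = Mul(2, 3) = 6)
d = -1588 (d = Add(-40, -1548) = -1588)
Add(Add(Mul(229, Pow(Add(D, -303), -1)), -156527), d) = Add(Add(Mul(229, Pow(Add(6, -303), -1)), -156527), -1588) = Add(Add(Mul(229, Pow(-297, -1)), -156527), -1588) = Add(Add(Mul(229, Rational(-1, 297)), -156527), -1588) = Add(Add(Rational(-229, 297), -156527), -1588) = Add(Rational(-46488748, 297), -1588) = Rational(-46960384, 297)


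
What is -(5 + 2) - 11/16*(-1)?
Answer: -101/16 ≈ -6.3125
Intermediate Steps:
-(5 + 2) - 11/16*(-1) = -1*7 - 11*1/16*(-1) = -7 - 11/16*(-1) = -7 + 11/16 = -101/16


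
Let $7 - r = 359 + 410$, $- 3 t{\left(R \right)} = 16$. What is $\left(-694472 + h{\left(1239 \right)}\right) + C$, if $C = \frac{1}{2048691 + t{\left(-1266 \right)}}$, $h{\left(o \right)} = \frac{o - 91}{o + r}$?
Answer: $- \frac{2035955109348341}{2931669189} \approx -6.9447 \cdot 10^{5}$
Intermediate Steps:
$t{\left(R \right)} = - \frac{16}{3}$ ($t{\left(R \right)} = \left(- \frac{1}{3}\right) 16 = - \frac{16}{3}$)
$r = -762$ ($r = 7 - \left(359 + 410\right) = 7 - 769 = -762$)
$h{\left(o \right)} = \frac{-91 + o}{-762 + o}$ ($h{\left(o \right)} = \frac{o - 91}{o - 762} = \frac{-91 + o}{-762 + o}$)
$C = \frac{3}{6146057}$ ($C = \frac{1}{2048691 - \frac{16}{3}} = \frac{1}{\frac{6146057}{3}} = \frac{3}{6146057} \approx 4.8812 \cdot 10^{-7}$)
$\left(-694472 + h{\left(1239 \right)}\right) + C = \left(-694472 + \frac{-91 + 1239}{-762 + 1239}\right) + \frac{3}{6146057} = \left(-694472 + \frac{1}{477} \cdot 1148\right) + \frac{3}{6146057} = \left(-694472 + \frac{1148}{477}\right) + \frac{3}{6146057} = - \frac{331261996}{477} + \frac{3}{6146057} = - \frac{2035955109348341}{2931669189}$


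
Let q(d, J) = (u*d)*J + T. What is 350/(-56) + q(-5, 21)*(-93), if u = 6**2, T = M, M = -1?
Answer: 1406507/4 ≈ 3.5163e+5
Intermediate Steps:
T = -1
u = 36
q(d, J) = -1 + 36*J*d (q(d, J) = (36*d)*J - 1 = 36*J*d - 1 = -1 + 36*J*d)
350/(-56) + q(-5, 21)*(-93) = 350/(-56) + (-1 + 36*21*(-5))*(-93) = 350*(-1/56) + (-1 - 3780)*(-93) = -25/4 - 3781*(-93) = -25/4 + 351633 = 1406507/4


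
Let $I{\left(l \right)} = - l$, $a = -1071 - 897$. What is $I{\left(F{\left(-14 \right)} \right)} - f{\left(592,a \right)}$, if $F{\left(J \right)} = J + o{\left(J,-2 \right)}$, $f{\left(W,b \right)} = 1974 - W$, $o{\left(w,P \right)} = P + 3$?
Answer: $-1369$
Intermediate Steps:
$o{\left(w,P \right)} = 3 + P$
$a = -1968$ ($a = -1071 - 897 = -1968$)
$F{\left(J \right)} = 1 + J$ ($F{\left(J \right)} = J + \left(3 - 2\right) = J + 1 = 1 + J$)
$I{\left(F{\left(-14 \right)} \right)} - f{\left(592,a \right)} = - (1 - 14) - \left(1974 - 592\right) = \left(-1\right) \left(-13\right) - \left(1974 - 592\right) = 13 - 1382 = -1369$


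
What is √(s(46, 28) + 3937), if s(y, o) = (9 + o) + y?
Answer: 2*√1005 ≈ 63.403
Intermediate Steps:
s(y, o) = 9 + o + y
√(s(46, 28) + 3937) = √((9 + 28 + 46) + 3937) = √(83 + 3937) = √4020 = 2*√1005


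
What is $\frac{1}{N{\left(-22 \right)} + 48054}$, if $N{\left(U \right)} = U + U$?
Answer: $\frac{1}{48010} \approx 2.0829 \cdot 10^{-5}$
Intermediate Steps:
$N{\left(U \right)} = 2 U$
$\frac{1}{N{\left(-22 \right)} + 48054} = \frac{1}{2 \left(-22\right) + 48054} = \frac{1}{-44 + 48054} = \frac{1}{48010}$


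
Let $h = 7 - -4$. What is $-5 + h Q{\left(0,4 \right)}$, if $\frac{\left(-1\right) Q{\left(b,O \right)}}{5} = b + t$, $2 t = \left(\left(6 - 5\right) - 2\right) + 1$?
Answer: $-5$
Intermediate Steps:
$t = 0$ ($t = \frac{\left(\left(6 - 5\right) - 2\right) + 1}{2} = \frac{\left(1 - 2\right) + 1}{2} = \frac{-1 + 1}{2} = \frac{1}{2} \cdot 0 = 0$)
$Q{\left(b,O \right)} = - 5 b$ ($Q{\left(b,O \right)} = - 5 \left(b + 0\right) = - 5 b$)
$h = 11$ ($h = 7 + 4 = 11$)
$-5 + h Q{\left(0,4 \right)} = -5 + 11 \left(\left(-5\right) 0\right) = -5 + 11 \cdot 0 = -5 + 0 = -5$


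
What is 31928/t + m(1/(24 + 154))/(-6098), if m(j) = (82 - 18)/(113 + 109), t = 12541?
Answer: 10805479736/4244363499 ≈ 2.5458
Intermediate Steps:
m(j) = 32/111 (m(j) = 64/222 = 64*(1/222) = 32/111)
31928/t + m(1/(24 + 154))/(-6098) = 31928/12541 + (32/111)/(-6098) = 31928*(1/12541) + (32/111)*(-1/6098) = 31928/12541 - 16/338439 = 10805479736/4244363499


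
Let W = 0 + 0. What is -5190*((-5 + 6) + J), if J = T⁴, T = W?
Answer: -5190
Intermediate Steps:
W = 0
T = 0
J = 0 (J = 0⁴ = 0)
-5190*((-5 + 6) + J) = -5190*((-5 + 6) + 0) = -5190*(1 + 0) = -5190*1 = -5190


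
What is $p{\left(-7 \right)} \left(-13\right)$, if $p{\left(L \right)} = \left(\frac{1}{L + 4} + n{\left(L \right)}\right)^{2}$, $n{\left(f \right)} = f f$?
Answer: $- \frac{277108}{9} \approx -30790.0$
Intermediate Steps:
$n{\left(f \right)} = f^{2}$
$p{\left(L \right)} = \left(L^{2} + \frac{1}{4 + L}\right)^{2}$ ($p{\left(L \right)} = \left(\frac{1}{L + 4} + L^{2}\right)^{2} = \left(\frac{1}{4 + L} + L^{2}\right)^{2} = \left(L^{2} + \frac{1}{4 + L}\right)^{2}$)
$p{\left(-7 \right)} \left(-13\right) = \frac{\left(1 + \left(-7\right)^{3} + 4 \left(-7\right)^{2}\right)^{2}}{\left(4 - 7\right)^{2}} \left(-13\right) = \frac{\left(1 - 343 + 4 \cdot 49\right)^{2}}{9} \left(-13\right) = \frac{\left(1 - 343 + 196\right)^{2}}{9} \left(-13\right) = \frac{\left(-146\right)^{2}}{9} \left(-13\right) = \frac{1}{9} \cdot 21316 \left(-13\right) = \frac{21316}{9} \left(-13\right) = - \frac{277108}{9}$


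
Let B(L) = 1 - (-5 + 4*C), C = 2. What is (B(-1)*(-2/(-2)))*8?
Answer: -16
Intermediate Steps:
B(L) = -2 (B(L) = 1 - (-5 + 4*2) = 1 - (-5 + 8) = 1 - 1*3 = 1 - 3 = -2)
(B(-1)*(-2/(-2)))*8 = -(-4)/(-2)*8 = -(-4)*(-1)/2*8 = -2*1*8 = -2*8 = -16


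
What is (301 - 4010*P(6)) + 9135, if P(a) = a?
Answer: -14624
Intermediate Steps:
(301 - 4010*P(6)) + 9135 = (301 - 4010*6) + 9135 = (301 - 24060) + 9135 = -23759 + 9135 = -14624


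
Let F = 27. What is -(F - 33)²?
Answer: -36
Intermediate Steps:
-(F - 33)² = -(27 - 33)² = -1*(-6)² = -1*36 = -36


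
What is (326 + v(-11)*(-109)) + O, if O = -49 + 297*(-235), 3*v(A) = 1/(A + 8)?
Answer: -625553/9 ≈ -69506.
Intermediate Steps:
v(A) = 1/(3*(8 + A)) (v(A) = 1/(3*(A + 8)) = 1/(3*(8 + A)))
O = -69844 (O = -49 - 69795 = -69844)
(326 + v(-11)*(-109)) + O = (326 + (1/(3*(8 - 11)))*(-109)) - 69844 = (326 + ((1/3)/(-3))*(-109)) - 69844 = (326 + ((1/3)*(-1/3))*(-109)) - 69844 = (326 - 1/9*(-109)) - 69844 = (326 + 109/9) - 69844 = 3043/9 - 69844 = -625553/9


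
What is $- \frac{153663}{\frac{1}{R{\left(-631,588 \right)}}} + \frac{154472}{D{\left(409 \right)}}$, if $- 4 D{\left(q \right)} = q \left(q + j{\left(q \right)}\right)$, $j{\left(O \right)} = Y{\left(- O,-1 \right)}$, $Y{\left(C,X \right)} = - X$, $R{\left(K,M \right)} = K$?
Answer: $\frac{8129724333341}{83845} \approx 9.6961 \cdot 10^{7}$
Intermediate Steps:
$j{\left(O \right)} = 1$ ($j{\left(O \right)} = \left(-1\right) \left(-1\right) = 1$)
$D{\left(q \right)} = - \frac{q \left(1 + q\right)}{4}$ ($D{\left(q \right)} = - \frac{q \left(q + 1\right)}{4} = - \frac{q \left(1 + q\right)}{4}$)
$- \frac{153663}{\frac{1}{R{\left(-631,588 \right)}}} + \frac{154472}{D{\left(409 \right)}} = - \frac{153663}{\frac{1}{-631}} + \frac{154472}{\left(- \frac{1}{4}\right) 409 \left(1 + 409\right)} = - \frac{153663}{- \frac{1}{631}} + \frac{154472}{\left(- \frac{1}{4}\right) 409 \cdot 410} = \left(-153663\right) \left(-631\right) + \frac{154472}{- \frac{83845}{2}} = 96961353 + 154472 \left(- \frac{2}{83845}\right) = 96961353 - \frac{308944}{83845} = \frac{8129724333341}{83845}$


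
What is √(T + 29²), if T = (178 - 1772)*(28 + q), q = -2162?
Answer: √3402437 ≈ 1844.6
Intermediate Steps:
T = 3401596 (T = (178 - 1772)*(28 - 2162) = -1594*(-2134) = 3401596)
√(T + 29²) = √(3401596 + 29²) = √(3401596 + 841) = √3402437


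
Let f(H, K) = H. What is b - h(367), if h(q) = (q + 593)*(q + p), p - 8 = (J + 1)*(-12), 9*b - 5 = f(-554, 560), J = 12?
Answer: -210301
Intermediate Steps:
b = -61 (b = 5/9 + (⅑)*(-554) = 5/9 - 554/9 = -61)
p = -148 (p = 8 + (12 + 1)*(-12) = 8 + 13*(-12) = 8 - 156 = -148)
h(q) = (-148 + q)*(593 + q) (h(q) = (q + 593)*(q - 148) = (593 + q)*(-148 + q) = (-148 + q)*(593 + q))
b - h(367) = -61 - (-87764 + 367² + 445*367) = -61 - (-87764 + 134689 + 163315) = -61 - 1*210240 = -61 - 210240 = -210301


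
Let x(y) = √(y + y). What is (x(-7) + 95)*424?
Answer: 40280 + 424*I*√14 ≈ 40280.0 + 1586.5*I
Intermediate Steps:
x(y) = √2*√y (x(y) = √(2*y) = √2*√y)
(x(-7) + 95)*424 = (√2*√(-7) + 95)*424 = (√2*(I*√7) + 95)*424 = (I*√14 + 95)*424 = (95 + I*√14)*424 = 40280 + 424*I*√14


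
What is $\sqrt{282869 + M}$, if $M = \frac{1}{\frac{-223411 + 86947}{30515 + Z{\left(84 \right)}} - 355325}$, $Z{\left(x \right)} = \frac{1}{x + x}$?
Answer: $\frac{4 \sqrt{58664221954665820631244013074}}{1821604000277} \approx 531.85$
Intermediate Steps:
$Z{\left(x \right)} = \frac{1}{2 x}$
$M = - \frac{5126521}{1821604000277}$ ($M = \frac{1}{\frac{-223411 + 86947}{30515 + \frac{1}{2 \cdot 84}} - 355325} = \frac{1}{- \frac{136464}{30515 + \frac{1}{2} \cdot \frac{1}{84}} - 355325} = \frac{1}{- \frac{136464}{30515 + \frac{1}{168}} - 355325} = \frac{1}{- \frac{136464}{\frac{5126521}{168}} - 355325} = \frac{1}{\left(-136464\right) \frac{168}{5126521} - 355325} = \frac{1}{- \frac{22925952}{5126521} - 355325} = \frac{1}{- \frac{1821604000277}{5126521}} = - \frac{5126521}{1821604000277} \approx -2.8143 \cdot 10^{-6}$)
$\sqrt{282869 + M} = \sqrt{282869 - \frac{5126521}{1821604000277}} = \sqrt{\frac{515275301949228192}{1821604000277}} = \frac{4 \sqrt{58664221954665820631244013074}}{1821604000277}$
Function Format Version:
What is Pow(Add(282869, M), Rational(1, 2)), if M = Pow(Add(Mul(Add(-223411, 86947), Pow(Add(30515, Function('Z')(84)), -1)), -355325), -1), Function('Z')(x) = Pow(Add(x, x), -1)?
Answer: Mul(Rational(4, 1821604000277), Pow(58664221954665820631244013074, Rational(1, 2))) ≈ 531.85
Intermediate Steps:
Function('Z')(x) = Mul(Rational(1, 2), Pow(x, -1)) (Function('Z')(x) = Pow(Mul(2, x), -1) = Mul(Rational(1, 2), Pow(x, -1)))
M = Rational(-5126521, 1821604000277) (M = Pow(Add(Mul(Add(-223411, 86947), Pow(Add(30515, Mul(Rational(1, 2), Pow(84, -1))), -1)), -355325), -1) = Pow(Add(Mul(-136464, Pow(Add(30515, Mul(Rational(1, 2), Rational(1, 84))), -1)), -355325), -1) = Pow(Add(Mul(-136464, Pow(Add(30515, Rational(1, 168)), -1)), -355325), -1) = Pow(Add(Mul(-136464, Pow(Rational(5126521, 168), -1)), -355325), -1) = Pow(Add(Mul(-136464, Rational(168, 5126521)), -355325), -1) = Pow(Add(Rational(-22925952, 5126521), -355325), -1) = Pow(Rational(-1821604000277, 5126521), -1) = Rational(-5126521, 1821604000277) ≈ -2.8143e-6)
Pow(Add(282869, M), Rational(1, 2)) = Pow(Add(282869, Rational(-5126521, 1821604000277)), Rational(1, 2)) = Pow(Rational(515275301949228192, 1821604000277), Rational(1, 2)) = Mul(Rational(4, 1821604000277), Pow(58664221954665820631244013074, Rational(1, 2)))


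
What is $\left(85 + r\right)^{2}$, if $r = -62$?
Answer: $529$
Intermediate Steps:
$\left(85 + r\right)^{2} = \left(85 - 62\right)^{2} = 23^{2} = 529$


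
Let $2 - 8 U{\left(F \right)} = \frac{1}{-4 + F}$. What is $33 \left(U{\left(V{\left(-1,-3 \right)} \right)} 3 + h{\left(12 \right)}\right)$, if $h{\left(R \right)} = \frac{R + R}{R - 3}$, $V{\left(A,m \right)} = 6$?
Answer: $\frac{1705}{16} \approx 106.56$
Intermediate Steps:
$U{\left(F \right)} = \frac{1}{4} - \frac{1}{8 \left(-4 + F\right)}$
$h{\left(R \right)} = \frac{2 R}{-3 + R}$
$33 \left(U{\left(V{\left(-1,-3 \right)} \right)} 3 + h{\left(12 \right)}\right) = 33 \left(\frac{-9 + 2 \cdot 6}{8 \left(-4 + 6\right)} 3 + 2 \cdot 12 \frac{1}{-3 + 12}\right) = 33 \left(\frac{-9 + 12}{8 \cdot 2} \cdot 3 + 2 \cdot 12 \cdot \frac{1}{9}\right) = 33 \left(\frac{1}{8} \cdot \frac{1}{2} \cdot 3 \cdot 3 + 2 \cdot 12 \cdot \frac{1}{9}\right) = 33 \left(\frac{3}{16} \cdot 3 + \frac{8}{3}\right) = 33 \left(\frac{9}{16} + \frac{8}{3}\right) = 33 \cdot \frac{155}{48} = \frac{1705}{16}$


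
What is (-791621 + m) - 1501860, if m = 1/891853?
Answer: -2045447910292/891853 ≈ -2.2935e+6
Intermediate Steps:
m = 1/891853 ≈ 1.1213e-6
(-791621 + m) - 1501860 = (-791621 + 1/891853) - 1501860 = -706009563712/891853 - 1501860 = -2045447910292/891853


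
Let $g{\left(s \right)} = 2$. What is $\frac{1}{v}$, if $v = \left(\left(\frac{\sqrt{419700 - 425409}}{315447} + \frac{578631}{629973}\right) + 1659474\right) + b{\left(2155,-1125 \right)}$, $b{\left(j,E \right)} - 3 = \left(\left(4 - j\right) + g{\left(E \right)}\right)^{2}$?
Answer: $\frac{278239043106633993095008275}{1746695375214482079679176971831546} - \frac{140505255918093 i \sqrt{5709}}{1746695375214482079679176971831546} \approx 1.5929 \cdot 10^{-7} - 6.0779 \cdot 10^{-18} i$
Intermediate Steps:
$b{\left(j,E \right)} = 3 + \left(6 - j\right)^{2}$ ($b{\left(j,E \right)} = 3 + \left(\left(4 - j\right) + 2\right)^{2} = 3 + \left(6 - j\right)^{2}$)
$v = \frac{1318256073775}{209991} + \frac{i \sqrt{5709}}{315447}$ ($v = \left(\left(\frac{\sqrt{419700 - 425409}}{315447} + \frac{578631}{629973}\right) + 1659474\right) + \left(3 + \left(6 - 2155\right)^{2}\right) = \left(\left(\sqrt{-5709} \cdot \frac{1}{315447} + 578631 \cdot \frac{1}{629973}\right) + 1659474\right) + \left(3 + \left(6 - 2155\right)^{2}\right) = \left(\left(i \sqrt{5709} \cdot \frac{1}{315447} + \frac{192877}{209991}\right) + 1659474\right) + \left(3 + \left(-2149\right)^{2}\right) = \left(\left(\frac{i \sqrt{5709}}{315447} + \frac{192877}{209991}\right) + 1659474\right) + \left(3 + 4618201\right) = \left(\left(\frac{192877}{209991} + \frac{i \sqrt{5709}}{315447}\right) + 1659474\right) + 4618204 = \left(\frac{348474797611}{209991} + \frac{i \sqrt{5709}}{315447}\right) + 4618204 = \frac{1318256073775}{209991} + \frac{i \sqrt{5709}}{315447} \approx 6.2777 \cdot 10^{6} + 0.00023953 i$)
$\frac{1}{v} = \frac{1}{\frac{1318256073775}{209991} + \frac{i \sqrt{5709}}{315447}}$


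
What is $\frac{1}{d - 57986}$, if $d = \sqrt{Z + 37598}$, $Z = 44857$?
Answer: $- \frac{57986}{3362293741} - \frac{\sqrt{82455}}{3362293741} \approx -1.7331 \cdot 10^{-5}$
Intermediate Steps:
$d = \sqrt{82455}$ ($d = \sqrt{44857 + 37598} = \sqrt{82455} \approx 287.15$)
$\frac{1}{d - 57986} = \frac{1}{\sqrt{82455} - 57986} = \frac{1}{-57986 + \sqrt{82455}}$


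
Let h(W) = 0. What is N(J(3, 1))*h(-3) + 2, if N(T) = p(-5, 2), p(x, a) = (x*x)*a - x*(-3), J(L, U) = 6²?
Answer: 2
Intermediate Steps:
J(L, U) = 36
p(x, a) = 3*x + a*x² (p(x, a) = x²*a + 3*x = a*x² + 3*x = 3*x + a*x²)
N(T) = 35 (N(T) = -5*(3 + 2*(-5)) = -5*(3 - 10) = -5*(-7) = 35)
N(J(3, 1))*h(-3) + 2 = 35*0 + 2 = 0 + 2 = 2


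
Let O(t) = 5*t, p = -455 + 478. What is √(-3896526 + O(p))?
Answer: I*√3896411 ≈ 1973.9*I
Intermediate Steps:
p = 23
√(-3896526 + O(p)) = √(-3896526 + 5*23) = √(-3896526 + 115) = √(-3896411) = I*√3896411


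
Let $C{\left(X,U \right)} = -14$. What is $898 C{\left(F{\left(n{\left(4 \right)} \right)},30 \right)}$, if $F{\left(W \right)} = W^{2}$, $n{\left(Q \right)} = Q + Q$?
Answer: $-12572$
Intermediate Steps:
$n{\left(Q \right)} = 2 Q$
$898 C{\left(F{\left(n{\left(4 \right)} \right)},30 \right)} = 898 \left(-14\right) = -12572$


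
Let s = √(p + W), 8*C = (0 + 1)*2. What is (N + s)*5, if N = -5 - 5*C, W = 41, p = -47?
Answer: -125/4 + 5*I*√6 ≈ -31.25 + 12.247*I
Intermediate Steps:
C = ¼ (C = ((0 + 1)*2)/8 = (1*2)/8 = (⅛)*2 = ¼ ≈ 0.25000)
s = I*√6 (s = √(-47 + 41) = √(-6) = I*√6 ≈ 2.4495*I)
N = -25/4 (N = -5 - 5*¼ = -5 - 5/4 = -25/4 ≈ -6.2500)
(N + s)*5 = (-25/4 + I*√6)*5 = -125/4 + 5*I*√6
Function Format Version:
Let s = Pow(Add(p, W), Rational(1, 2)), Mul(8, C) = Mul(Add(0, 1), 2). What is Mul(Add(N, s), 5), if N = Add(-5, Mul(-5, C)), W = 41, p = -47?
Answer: Add(Rational(-125, 4), Mul(5, I, Pow(6, Rational(1, 2)))) ≈ Add(-31.250, Mul(12.247, I))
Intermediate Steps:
C = Rational(1, 4) (C = Mul(Rational(1, 8), Mul(Add(0, 1), 2)) = Mul(Rational(1, 8), Mul(1, 2)) = Mul(Rational(1, 8), 2) = Rational(1, 4) ≈ 0.25000)
s = Mul(I, Pow(6, Rational(1, 2))) (s = Pow(Add(-47, 41), Rational(1, 2)) = Pow(-6, Rational(1, 2)) = Mul(I, Pow(6, Rational(1, 2))) ≈ Mul(2.4495, I))
N = Rational(-25, 4) (N = Add(-5, Mul(-5, Rational(1, 4))) = Add(-5, Rational(-5, 4)) = Rational(-25, 4) ≈ -6.2500)
Mul(Add(N, s), 5) = Mul(Add(Rational(-25, 4), Mul(I, Pow(6, Rational(1, 2)))), 5) = Add(Rational(-125, 4), Mul(5, I, Pow(6, Rational(1, 2))))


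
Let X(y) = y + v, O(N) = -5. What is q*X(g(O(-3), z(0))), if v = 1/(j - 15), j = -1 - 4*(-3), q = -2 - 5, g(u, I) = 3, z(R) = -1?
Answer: -77/4 ≈ -19.250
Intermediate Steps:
q = -7
j = 11 (j = -1 + 12 = 11)
v = -¼ (v = 1/(11 - 15) = 1/(-4) = -¼ ≈ -0.25000)
X(y) = -¼ + y (X(y) = y - ¼ = -¼ + y)
q*X(g(O(-3), z(0))) = -7*(-¼ + 3) = -7*11/4 = -77/4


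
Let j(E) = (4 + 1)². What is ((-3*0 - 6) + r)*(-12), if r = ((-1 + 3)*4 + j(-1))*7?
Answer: -2700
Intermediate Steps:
j(E) = 25 (j(E) = 5² = 25)
r = 231 (r = ((-1 + 3)*4 + 25)*7 = (2*4 + 25)*7 = (8 + 25)*7 = 33*7 = 231)
((-3*0 - 6) + r)*(-12) = ((-3*0 - 6) + 231)*(-12) = ((0 - 6) + 231)*(-12) = (-6 + 231)*(-12) = 225*(-12) = -2700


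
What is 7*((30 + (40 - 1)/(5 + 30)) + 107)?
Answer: 4834/5 ≈ 966.80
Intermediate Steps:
7*((30 + (40 - 1)/(5 + 30)) + 107) = 7*((30 + 39/35) + 107) = 7*(1089/35 + 107) = 7*(4834/35) = 4834/5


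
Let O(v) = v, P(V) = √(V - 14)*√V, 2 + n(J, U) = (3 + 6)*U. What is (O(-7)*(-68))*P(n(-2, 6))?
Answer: 952*√494 ≈ 21159.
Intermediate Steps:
n(J, U) = -2 + 9*U (n(J, U) = -2 + (3 + 6)*U = -2 + 9*U)
P(V) = √V*√(-14 + V) (P(V) = √(-14 + V)*√V = √V*√(-14 + V))
(O(-7)*(-68))*P(n(-2, 6)) = (-7*(-68))*(√(-2 + 9*6)*√(-14 + (-2 + 9*6))) = 476*(√(-2 + 54)*√(-14 + (-2 + 54))) = 476*(√52*√(-14 + 52)) = 476*((2*√13)*√38) = 476*(2*√494) = 952*√494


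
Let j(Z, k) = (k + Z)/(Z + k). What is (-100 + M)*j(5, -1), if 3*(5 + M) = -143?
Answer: -458/3 ≈ -152.67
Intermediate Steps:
M = -158/3 (M = -5 + (⅓)*(-143) = -5 - 143/3 = -158/3 ≈ -52.667)
j(Z, k) = 1 (j(Z, k) = (Z + k)/(Z + k) = 1)
(-100 + M)*j(5, -1) = (-100 - 158/3)*1 = -458/3*1 = -458/3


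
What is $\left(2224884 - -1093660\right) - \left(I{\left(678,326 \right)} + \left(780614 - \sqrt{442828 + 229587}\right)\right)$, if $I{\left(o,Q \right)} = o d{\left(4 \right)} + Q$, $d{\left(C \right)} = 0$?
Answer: $2537604 + \sqrt{672415} \approx 2.5384 \cdot 10^{6}$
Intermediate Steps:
$I{\left(o,Q \right)} = Q$ ($I{\left(o,Q \right)} = o 0 + Q = 0 + Q = Q$)
$\left(2224884 - -1093660\right) - \left(I{\left(678,326 \right)} + \left(780614 - \sqrt{442828 + 229587}\right)\right) = \left(2224884 - -1093660\right) - \left(326 + \left(780614 - \sqrt{442828 + 229587}\right)\right) = \left(2224884 + 1093660\right) - \left(326 + \left(780614 - \sqrt{672415}\right)\right) = 3318544 - \left(780940 - \sqrt{672415}\right) = 2537604 + \sqrt{672415}$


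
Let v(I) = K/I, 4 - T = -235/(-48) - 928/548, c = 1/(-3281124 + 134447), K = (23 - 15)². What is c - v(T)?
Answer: -1324323074173/16504320865 ≈ -80.241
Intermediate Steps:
K = 64 (K = 8² = 64)
c = -1/3146677 (c = 1/(-3146677) = -1/3146677 ≈ -3.1780e-7)
T = 5245/6576 (T = 4 - (-235/(-48) - 928/548) = 4 - (-235*(-1/48) - 928*1/548) = 4 - (235/48 - 232/137) = 4 - 1*21059/6576 = 4 - 21059/6576 = 5245/6576 ≈ 0.79760)
v(I) = 64/I
c - v(T) = -1/3146677 - 64/5245/6576 = -1/3146677 - 64*6576/5245 = -1/3146677 - 1*420864/5245 = -1/3146677 - 420864/5245 = -1324323074173/16504320865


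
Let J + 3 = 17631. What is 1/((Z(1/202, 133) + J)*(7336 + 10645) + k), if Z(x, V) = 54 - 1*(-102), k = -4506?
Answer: 1/319769598 ≈ 3.1273e-9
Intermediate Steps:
J = 17628 (J = -3 + 17631 = 17628)
Z(x, V) = 156 (Z(x, V) = 54 + 102 = 156)
1/((Z(1/202, 133) + J)*(7336 + 10645) + k) = 1/((156 + 17628)*(7336 + 10645) - 4506) = 1/(17784*17981 - 4506) = 1/(319774104 - 4506) = 1/319769598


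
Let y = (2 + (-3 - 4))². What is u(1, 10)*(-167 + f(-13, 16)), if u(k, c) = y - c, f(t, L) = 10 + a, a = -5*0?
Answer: -2355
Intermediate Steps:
a = 0
f(t, L) = 10 (f(t, L) = 10 + 0 = 10)
y = 25 (y = (2 - 7)² = (-5)² = 25)
u(k, c) = 25 - c
u(1, 10)*(-167 + f(-13, 16)) = (25 - 1*10)*(-167 + 10) = (25 - 10)*(-157) = 15*(-157) = -2355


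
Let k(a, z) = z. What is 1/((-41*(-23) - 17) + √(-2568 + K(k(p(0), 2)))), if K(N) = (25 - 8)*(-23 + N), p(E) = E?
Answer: 926/860401 - 15*I*√13/860401 ≈ 0.0010762 - 6.2858e-5*I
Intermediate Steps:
K(N) = -391 + 17*N (K(N) = 17*(-23 + N) = -391 + 17*N)
1/((-41*(-23) - 17) + √(-2568 + K(k(p(0), 2)))) = 1/((-41*(-23) - 17) + √(-2568 + (-391 + 17*2))) = 1/((943 - 17) + √(-2568 + (-391 + 34))) = 1/(926 + √(-2568 - 357)) = 1/(926 + √(-2925)) = 1/(926 + 15*I*√13)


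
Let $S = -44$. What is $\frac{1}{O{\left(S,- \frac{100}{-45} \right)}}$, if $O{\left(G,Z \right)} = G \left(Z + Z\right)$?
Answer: $- \frac{9}{1760} \approx -0.0051136$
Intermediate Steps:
$O{\left(G,Z \right)} = 2 G Z$ ($O{\left(G,Z \right)} = G 2 Z = 2 G Z$)
$\frac{1}{O{\left(S,- \frac{100}{-45} \right)}} = \frac{1}{2 \left(-44\right) \left(- \frac{100}{-45}\right)} = \frac{1}{2 \left(-44\right) \left(\left(-100\right) \left(- \frac{1}{45}\right)\right)} = \frac{1}{2 \left(-44\right) \frac{20}{9}} = \frac{1}{- \frac{1760}{9}} = - \frac{9}{1760}$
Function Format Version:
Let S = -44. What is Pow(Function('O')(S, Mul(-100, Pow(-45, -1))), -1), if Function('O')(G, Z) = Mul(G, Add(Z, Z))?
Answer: Rational(-9, 1760) ≈ -0.0051136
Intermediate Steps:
Function('O')(G, Z) = Mul(2, G, Z) (Function('O')(G, Z) = Mul(G, Mul(2, Z)) = Mul(2, G, Z))
Pow(Function('O')(S, Mul(-100, Pow(-45, -1))), -1) = Pow(Mul(2, -44, Mul(-100, Pow(-45, -1))), -1) = Pow(Mul(2, -44, Mul(-100, Rational(-1, 45))), -1) = Pow(Mul(2, -44, Rational(20, 9)), -1) = Pow(Rational(-1760, 9), -1) = Rational(-9, 1760)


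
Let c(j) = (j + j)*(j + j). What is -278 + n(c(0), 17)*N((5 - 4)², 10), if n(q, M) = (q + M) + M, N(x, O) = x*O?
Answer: 62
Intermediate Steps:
N(x, O) = O*x
c(j) = 4*j² (c(j) = (2*j)*(2*j) = 4*j²)
n(q, M) = q + 2*M (n(q, M) = (M + q) + M = q + 2*M)
-278 + n(c(0), 17)*N((5 - 4)², 10) = -278 + (4*0² + 2*17)*(10*(5 - 4)²) = -278 + (4*0 + 34)*(10*1²) = -278 + (0 + 34)*(10*1) = -278 + 34*10 = -278 + 340 = 62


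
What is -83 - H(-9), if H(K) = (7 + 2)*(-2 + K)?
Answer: 16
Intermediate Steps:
H(K) = -18 + 9*K (H(K) = 9*(-2 + K) = -18 + 9*K)
-83 - H(-9) = -83 - (-18 + 9*(-9)) = -83 - (-18 - 81) = -83 - 1*(-99) = -83 + 99 = 16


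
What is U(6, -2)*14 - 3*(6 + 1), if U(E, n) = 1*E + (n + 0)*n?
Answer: 119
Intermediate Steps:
U(E, n) = E + n² (U(E, n) = E + n*n = E + n²)
U(6, -2)*14 - 3*(6 + 1) = (6 + (-2)²)*14 - 3*(6 + 1) = (6 + 4)*14 - 3*7 = 10*14 - 21 = 140 - 21 = 119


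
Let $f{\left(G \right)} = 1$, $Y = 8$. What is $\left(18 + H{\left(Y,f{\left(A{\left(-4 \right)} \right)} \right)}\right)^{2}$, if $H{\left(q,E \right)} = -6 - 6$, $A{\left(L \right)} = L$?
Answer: $36$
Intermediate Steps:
$H{\left(q,E \right)} = -12$
$\left(18 + H{\left(Y,f{\left(A{\left(-4 \right)} \right)} \right)}\right)^{2} = \left(18 - 12\right)^{2} = 6^{2} = 36$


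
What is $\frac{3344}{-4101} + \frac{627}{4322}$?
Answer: $- \frac{11881441}{17724522} \approx -0.67034$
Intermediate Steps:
$\frac{3344}{-4101} + \frac{627}{4322} = 3344 \left(- \frac{1}{4101}\right) + 627 \cdot \frac{1}{4322} = - \frac{3344}{4101} + \frac{627}{4322} = - \frac{11881441}{17724522}$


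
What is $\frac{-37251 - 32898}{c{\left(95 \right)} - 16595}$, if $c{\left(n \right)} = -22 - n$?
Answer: $\frac{70149}{16712} \approx 4.1975$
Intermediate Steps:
$\frac{-37251 - 32898}{c{\left(95 \right)} - 16595} = \frac{-37251 - 32898}{\left(-22 - 95\right) - 16595} = - \frac{70149}{\left(-22 - 95\right) - 16595} = - \frac{70149}{-117 - 16595} = - \frac{70149}{-16712} = \left(-70149\right) \left(- \frac{1}{16712}\right) = \frac{70149}{16712}$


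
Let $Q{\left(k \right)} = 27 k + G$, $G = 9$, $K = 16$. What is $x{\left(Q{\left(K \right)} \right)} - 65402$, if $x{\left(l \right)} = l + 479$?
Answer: $-64482$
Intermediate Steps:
$Q{\left(k \right)} = 9 + 27 k$ ($Q{\left(k \right)} = 27 k + 9 = 9 + 27 k$)
$x{\left(l \right)} = 479 + l$
$x{\left(Q{\left(K \right)} \right)} - 65402 = \left(479 + \left(9 + 27 \cdot 16\right)\right) - 65402 = \left(479 + \left(9 + 432\right)\right) - 65402 = \left(479 + 441\right) - 65402 = 920 - 65402 = -64482$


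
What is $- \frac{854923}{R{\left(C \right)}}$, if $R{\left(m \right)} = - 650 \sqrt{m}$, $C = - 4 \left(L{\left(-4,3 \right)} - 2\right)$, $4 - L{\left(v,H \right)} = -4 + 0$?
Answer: $- \frac{854923 i \sqrt{6}}{7800} \approx - 268.48 i$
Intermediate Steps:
$L{\left(v,H \right)} = 8$ ($L{\left(v,H \right)} = 4 - \left(-4 + 0\right) = 4 - -4 = 4 + 4 = 8$)
$C = -24$ ($C = - 4 \left(8 - 2\right) = \left(-4\right) 6 = -24$)
$- \frac{854923}{R{\left(C \right)}} = - \frac{854923}{\left(-650\right) \sqrt{-24}} = - \frac{854923}{\left(-650\right) 2 i \sqrt{6}} = - \frac{854923}{\left(-1300\right) i \sqrt{6}} = - 854923 \frac{i \sqrt{6}}{7800} = - \frac{854923 i \sqrt{6}}{7800}$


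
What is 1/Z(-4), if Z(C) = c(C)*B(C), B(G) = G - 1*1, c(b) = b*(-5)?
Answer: -1/100 ≈ -0.010000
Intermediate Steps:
c(b) = -5*b
B(G) = -1 + G (B(G) = G - 1 = -1 + G)
Z(C) = -5*C*(-1 + C) (Z(C) = (-5*C)*(-1 + C) = -5*C*(-1 + C))
1/Z(-4) = 1/(5*(-4)*(1 - 1*(-4))) = 1/(5*(-4)*(1 + 4)) = 1/(5*(-4)*5) = 1/(-100) = -1/100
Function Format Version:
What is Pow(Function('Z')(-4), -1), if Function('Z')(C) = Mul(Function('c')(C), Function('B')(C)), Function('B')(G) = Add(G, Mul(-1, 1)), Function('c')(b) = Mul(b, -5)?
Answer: Rational(-1, 100) ≈ -0.010000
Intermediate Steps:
Function('c')(b) = Mul(-5, b)
Function('B')(G) = Add(-1, G) (Function('B')(G) = Add(G, -1) = Add(-1, G))
Function('Z')(C) = Mul(-5, C, Add(-1, C)) (Function('Z')(C) = Mul(Mul(-5, C), Add(-1, C)) = Mul(-5, C, Add(-1, C)))
Pow(Function('Z')(-4), -1) = Pow(Mul(5, -4, Add(1, Mul(-1, -4))), -1) = Pow(Mul(5, -4, Add(1, 4)), -1) = Pow(Mul(5, -4, 5), -1) = Pow(-100, -1) = Rational(-1, 100)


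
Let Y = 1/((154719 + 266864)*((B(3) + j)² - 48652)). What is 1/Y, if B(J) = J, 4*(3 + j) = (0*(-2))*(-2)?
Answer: -20510856116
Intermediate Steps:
j = -3 (j = -3 + ((0*(-2))*(-2))/4 = -3 + (0*(-2))/4 = -3 + (¼)*0 = -3 + 0 = -3)
Y = -1/20510856116 (Y = 1/((154719 + 266864)*((3 - 3)² - 48652)) = 1/(421583*(0² - 48652)) = 1/(421583*(0 - 48652)) = 1/(421583*(-48652)) = 1/(-20510856116) = -1/20510856116 ≈ -4.8755e-11)
1/Y = 1/(-1/20510856116) = -20510856116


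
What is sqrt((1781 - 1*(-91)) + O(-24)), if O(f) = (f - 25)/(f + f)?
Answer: sqrt(269715)/12 ≈ 43.278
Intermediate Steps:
O(f) = (-25 + f)/(2*f) (O(f) = (-25 + f)/((2*f)) = (-25 + f)*(1/(2*f)) = (-25 + f)/(2*f))
sqrt((1781 - 1*(-91)) + O(-24)) = sqrt((1781 - 1*(-91)) + (1/2)*(-25 - 24)/(-24)) = sqrt((1781 + 91) + (1/2)*(-1/24)*(-49)) = sqrt(1872 + 49/48) = sqrt(89905/48) = sqrt(269715)/12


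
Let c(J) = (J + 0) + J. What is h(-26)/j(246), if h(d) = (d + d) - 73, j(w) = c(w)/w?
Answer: -125/2 ≈ -62.500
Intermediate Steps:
c(J) = 2*J (c(J) = J + J = 2*J)
j(w) = 2 (j(w) = (2*w)/w = 2)
h(d) = -73 + 2*d (h(d) = 2*d - 73 = -73 + 2*d)
h(-26)/j(246) = (-73 + 2*(-26))/2 = (-73 - 52)*(½) = -125*½ = -125/2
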